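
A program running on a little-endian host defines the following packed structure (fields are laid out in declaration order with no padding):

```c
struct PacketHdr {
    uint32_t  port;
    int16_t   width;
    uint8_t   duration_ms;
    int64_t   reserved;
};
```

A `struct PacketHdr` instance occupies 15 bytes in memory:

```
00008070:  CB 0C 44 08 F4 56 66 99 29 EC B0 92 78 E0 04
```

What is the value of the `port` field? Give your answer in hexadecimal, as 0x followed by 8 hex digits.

0x08440CCB

`port` is the first field, at byte offset 0, occupying 4 bytes.
Bytes at offsets 0..3: CB 0C 44 08.
Little-endian: lowest address holds the least-significant byte.
Reassemble most-significant byte first: 08 44 0C CB → 0x08440CCB.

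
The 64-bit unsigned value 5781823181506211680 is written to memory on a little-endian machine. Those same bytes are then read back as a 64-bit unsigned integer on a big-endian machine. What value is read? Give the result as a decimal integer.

6985025673704848720

5781823181506211680 in 64-bit hexadecimal is 0x503D298CD7CBEF60.
Stored little-endian, the bytes at ascending addresses are 60 EF CB D7 8C 29 3D 50.
Read back as big-endian, the last byte is least significant, giving 0x60EFCBD78C293D50.
0x60EFCBD78C293D50 = 6985025673704848720.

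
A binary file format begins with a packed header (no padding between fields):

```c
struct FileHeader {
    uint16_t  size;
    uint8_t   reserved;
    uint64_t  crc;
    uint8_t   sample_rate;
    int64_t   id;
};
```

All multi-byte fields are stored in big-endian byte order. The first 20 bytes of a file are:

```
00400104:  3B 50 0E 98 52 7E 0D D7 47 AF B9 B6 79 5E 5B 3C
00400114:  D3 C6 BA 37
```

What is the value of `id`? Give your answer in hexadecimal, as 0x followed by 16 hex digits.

`id` follows `size` (2 B), `reserved` (1 B), `crc` (8 B), `sample_rate` (1 B), so it starts at offset 2 + 1 + 8 + 1 = 12 and occupies 8 bytes.
Bytes at offsets 12..19: 79 5E 5B 3C D3 C6 BA 37.
Big-endian stores the most-significant byte at the lowest address.
The bytes are already most-significant first: 0x795E5B3CD3C6BA37.

0x795E5B3CD3C6BA37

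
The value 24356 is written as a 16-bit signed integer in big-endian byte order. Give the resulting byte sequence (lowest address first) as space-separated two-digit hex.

5F 24

24356 in hexadecimal, padded to 16 bits, is 0x5F24.
Split into bytes (most-significant first): 5F 24.
Big-endian: lowest address holds the most-significant byte.
So the memory order matches the most-significant-first order: 5F 24.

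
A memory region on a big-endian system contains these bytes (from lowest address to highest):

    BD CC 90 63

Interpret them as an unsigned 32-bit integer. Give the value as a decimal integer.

Big-endian stores the most-significant byte at the lowest address.
The bytes are already most-significant first: 0xBDCC9063.
0xBDCC9063 = 3184300131.

3184300131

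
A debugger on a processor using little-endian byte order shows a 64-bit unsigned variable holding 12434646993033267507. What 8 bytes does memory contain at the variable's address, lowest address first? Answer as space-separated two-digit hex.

33 89 20 FF 8E BD 90 AC

12434646993033267507 in hexadecimal, padded to 64 bits, is 0xAC90BD8EFF208933.
Split into bytes (most-significant first): AC 90 BD 8E FF 20 89 33.
Little-endian stores the least-significant byte at the lowest address.
So at ascending addresses the bytes are 33 89 20 FF 8E BD 90 AC.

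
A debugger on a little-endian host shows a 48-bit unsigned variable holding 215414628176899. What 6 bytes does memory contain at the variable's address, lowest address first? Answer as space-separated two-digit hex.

03 54 64 20 EB C3

215414628176899 in hexadecimal, padded to 48 bits, is 0xC3EB20645403.
Split into bytes (most-significant first): C3 EB 20 64 54 03.
Little-endian stores the least-significant byte at the lowest address.
So at ascending addresses the bytes are 03 54 64 20 EB C3.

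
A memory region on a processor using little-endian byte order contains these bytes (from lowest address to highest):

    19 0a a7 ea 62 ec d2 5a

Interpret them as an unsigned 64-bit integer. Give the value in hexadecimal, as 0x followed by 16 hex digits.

Little-endian stores the least-significant byte at the lowest address.
Reassemble most-significant byte first: 5A D2 EC 62 EA A7 0A 19 → 0x5AD2EC62EAA70A19.

0x5AD2EC62EAA70A19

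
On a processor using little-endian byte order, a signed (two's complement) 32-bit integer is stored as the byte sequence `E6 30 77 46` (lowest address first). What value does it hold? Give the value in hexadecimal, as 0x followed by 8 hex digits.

Little-endian stores the least-significant byte at the lowest address.
Reassemble most-significant byte first: 46 77 30 E6 → 0x467730E6.

0x467730E6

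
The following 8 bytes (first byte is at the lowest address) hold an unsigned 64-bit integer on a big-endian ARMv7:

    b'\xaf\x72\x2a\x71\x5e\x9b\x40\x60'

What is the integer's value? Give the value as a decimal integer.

12642213770389307488

Big-endian: lowest address holds the most-significant byte.
The bytes are already most-significant first: 0xAF722A715E9B4060.
0xAF722A715E9B4060 = 12642213770389307488.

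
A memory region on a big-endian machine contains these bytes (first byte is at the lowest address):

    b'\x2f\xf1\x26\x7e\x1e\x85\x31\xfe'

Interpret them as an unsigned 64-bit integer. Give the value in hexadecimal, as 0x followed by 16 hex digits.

0x2FF1267E1E8531FE

Big-endian stores the most-significant byte at the lowest address.
The bytes are already most-significant first: 0x2FF1267E1E8531FE.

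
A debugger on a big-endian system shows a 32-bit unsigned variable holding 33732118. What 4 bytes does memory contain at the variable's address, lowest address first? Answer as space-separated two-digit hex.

33732118 in hexadecimal, padded to 32 bits, is 0x0202B616.
Split into bytes (most-significant first): 02 02 B6 16.
Big-endian: lowest address holds the most-significant byte.
So the memory order matches the most-significant-first order: 02 02 B6 16.

02 02 B6 16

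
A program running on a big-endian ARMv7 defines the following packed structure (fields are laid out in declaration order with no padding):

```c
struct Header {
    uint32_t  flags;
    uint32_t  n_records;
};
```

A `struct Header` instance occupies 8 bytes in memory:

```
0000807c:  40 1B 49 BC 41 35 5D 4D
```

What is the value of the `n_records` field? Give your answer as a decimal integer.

1094016333

`n_records` follows `flags` (4 bytes), so it starts at byte offset 4 and occupies 4 bytes.
Bytes at offsets 4..7: 41 35 5D 4D.
Big-endian: lowest address holds the most-significant byte.
The bytes are already most-significant first: 0x41355D4D.
0x41355D4D = 1094016333.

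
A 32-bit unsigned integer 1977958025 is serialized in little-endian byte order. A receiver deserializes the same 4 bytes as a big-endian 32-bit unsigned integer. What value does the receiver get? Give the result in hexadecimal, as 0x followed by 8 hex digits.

0x893EE575

1977958025 in 32-bit hexadecimal is 0x75E53E89.
Stored little-endian, the bytes at ascending addresses are 89 3E E5 75.
Read back as big-endian, the last byte is least significant, giving 0x893EE575.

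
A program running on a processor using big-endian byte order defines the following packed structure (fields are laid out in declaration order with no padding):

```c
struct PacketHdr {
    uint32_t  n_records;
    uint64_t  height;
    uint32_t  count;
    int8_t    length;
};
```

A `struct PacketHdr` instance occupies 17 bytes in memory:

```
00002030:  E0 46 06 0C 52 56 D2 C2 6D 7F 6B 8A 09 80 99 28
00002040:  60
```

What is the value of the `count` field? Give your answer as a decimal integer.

`count` follows `n_records` (4 B), `height` (8 B), so it starts at offset 4 + 8 = 12 and occupies 4 bytes.
Bytes at offsets 12..15: 09 80 99 28.
Big-endian stores the most-significant byte at the lowest address.
The bytes are already most-significant first: 0x09809928.
0x09809928 = 159422760.

159422760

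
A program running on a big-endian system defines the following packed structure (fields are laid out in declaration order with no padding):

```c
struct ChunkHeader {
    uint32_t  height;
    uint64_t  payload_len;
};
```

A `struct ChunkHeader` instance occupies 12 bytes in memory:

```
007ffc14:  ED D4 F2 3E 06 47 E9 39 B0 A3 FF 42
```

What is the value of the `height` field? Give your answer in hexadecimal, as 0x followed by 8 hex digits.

`height` is the first field, at byte offset 0, occupying 4 bytes.
Bytes at offsets 0..3: ED D4 F2 3E.
In big-endian order the high byte comes first in memory.
The bytes are already most-significant first: 0xEDD4F23E.

0xEDD4F23E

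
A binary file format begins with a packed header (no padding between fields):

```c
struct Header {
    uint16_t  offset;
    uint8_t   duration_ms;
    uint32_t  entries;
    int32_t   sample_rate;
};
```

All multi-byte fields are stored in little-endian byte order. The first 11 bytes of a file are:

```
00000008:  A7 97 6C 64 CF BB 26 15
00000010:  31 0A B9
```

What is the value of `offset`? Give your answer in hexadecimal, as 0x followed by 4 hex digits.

`offset` is the first field, at byte offset 0, occupying 2 bytes.
Bytes at offsets 0..1: A7 97.
In little-endian order the low byte comes first in memory.
Reassemble most-significant byte first: 97 A7 → 0x97A7.

0x97A7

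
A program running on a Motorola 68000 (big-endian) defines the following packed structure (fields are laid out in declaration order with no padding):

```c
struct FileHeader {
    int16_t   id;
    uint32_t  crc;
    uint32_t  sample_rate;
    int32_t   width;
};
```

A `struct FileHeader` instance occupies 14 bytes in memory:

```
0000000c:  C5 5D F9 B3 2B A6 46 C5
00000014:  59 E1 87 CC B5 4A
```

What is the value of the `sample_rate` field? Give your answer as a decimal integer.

`sample_rate` follows `id` (2 B), `crc` (4 B), so it starts at offset 2 + 4 = 6 and occupies 4 bytes.
Bytes at offsets 6..9: 46 C5 59 E1.
Big-endian stores the most-significant byte at the lowest address.
The bytes are already most-significant first: 0x46C559E1.
0x46C559E1 = 1187338721.

1187338721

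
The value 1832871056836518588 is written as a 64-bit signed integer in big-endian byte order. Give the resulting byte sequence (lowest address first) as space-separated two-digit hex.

1832871056836518588 in hexadecimal, padded to 64 bits, is 0x196FAA83E5D5E2BC.
Split into bytes (most-significant first): 19 6F AA 83 E5 D5 E2 BC.
Big-endian stores the most-significant byte at the lowest address.
So the memory order matches the most-significant-first order: 19 6F AA 83 E5 D5 E2 BC.

19 6F AA 83 E5 D5 E2 BC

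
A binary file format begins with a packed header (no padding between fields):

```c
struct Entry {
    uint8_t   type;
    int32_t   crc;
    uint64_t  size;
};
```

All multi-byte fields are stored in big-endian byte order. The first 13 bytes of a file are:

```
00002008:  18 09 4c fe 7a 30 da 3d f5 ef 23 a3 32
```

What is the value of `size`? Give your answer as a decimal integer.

3520194185231835954

`size` follows `type` (1 B), `crc` (4 B), so it starts at offset 1 + 4 = 5 and occupies 8 bytes.
Bytes at offsets 5..12: 30 DA 3D F5 EF 23 A3 32.
In big-endian order the high byte comes first in memory.
The bytes are already most-significant first: 0x30DA3DF5EF23A332.
0x30DA3DF5EF23A332 = 3520194185231835954.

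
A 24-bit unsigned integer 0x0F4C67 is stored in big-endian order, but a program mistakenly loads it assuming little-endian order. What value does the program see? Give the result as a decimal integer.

6769679

Stored big-endian, the bytes at ascending addresses are 0F 4C 67.
Read back as little-endian, the first byte is least significant, giving 0x674C0F.
0x674C0F = 6769679.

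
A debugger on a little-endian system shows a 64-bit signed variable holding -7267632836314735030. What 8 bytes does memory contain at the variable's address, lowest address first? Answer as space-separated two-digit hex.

Two's complement of -7267632836314735030 in 64 bits: 7267632836314735030 = 0x64DBD18F1E8121B6; invert → 0x9B242E70E17EDE49; add 1 → 0x9B242E70E17EDE4A.
Split into bytes (most-significant first): 9B 24 2E 70 E1 7E DE 4A.
In little-endian order the low byte comes first in memory.
So at ascending addresses the bytes are 4A DE 7E E1 70 2E 24 9B.

4A DE 7E E1 70 2E 24 9B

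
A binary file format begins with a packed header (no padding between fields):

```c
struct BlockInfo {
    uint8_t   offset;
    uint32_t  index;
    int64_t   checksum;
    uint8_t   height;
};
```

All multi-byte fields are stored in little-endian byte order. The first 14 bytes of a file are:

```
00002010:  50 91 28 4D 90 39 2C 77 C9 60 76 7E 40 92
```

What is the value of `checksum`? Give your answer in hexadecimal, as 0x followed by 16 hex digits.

0x407E7660C9772C39

`checksum` follows `offset` (1 B), `index` (4 B), so it starts at offset 1 + 4 = 5 and occupies 8 bytes.
Bytes at offsets 5..12: 39 2C 77 C9 60 76 7E 40.
In little-endian order the low byte comes first in memory.
Reassemble most-significant byte first: 40 7E 76 60 C9 77 2C 39 → 0x407E7660C9772C39.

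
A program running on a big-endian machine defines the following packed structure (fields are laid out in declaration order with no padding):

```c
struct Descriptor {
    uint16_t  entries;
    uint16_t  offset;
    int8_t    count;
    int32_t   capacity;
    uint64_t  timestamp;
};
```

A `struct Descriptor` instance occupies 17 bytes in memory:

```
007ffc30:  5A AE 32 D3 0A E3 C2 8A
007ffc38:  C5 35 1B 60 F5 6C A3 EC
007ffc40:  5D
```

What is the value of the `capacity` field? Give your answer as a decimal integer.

`capacity` follows `entries` (2 B), `offset` (2 B), `count` (1 B), so it starts at offset 2 + 2 + 1 = 5 and occupies 4 bytes.
Bytes at offsets 5..8: E3 C2 8A C5.
Big-endian stores the most-significant byte at the lowest address.
The bytes are already most-significant first: 0xE3C28AC5.
Top bit is set, so as a signed 32-bit value this is 0xE3C28AC5 − 2^32 = -473789755.

-473789755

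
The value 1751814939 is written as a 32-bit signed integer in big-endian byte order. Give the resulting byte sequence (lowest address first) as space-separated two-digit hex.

68 6A 93 1B

1751814939 in hexadecimal, padded to 32 bits, is 0x686A931B.
Split into bytes (most-significant first): 68 6A 93 1B.
Big-endian stores the most-significant byte at the lowest address.
So the memory order matches the most-significant-first order: 68 6A 93 1B.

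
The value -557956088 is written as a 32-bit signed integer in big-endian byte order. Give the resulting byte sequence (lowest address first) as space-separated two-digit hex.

DE BE 44 08

Two's complement of -557956088 in 32 bits: 557956088 = 0x2141BBF8; invert → 0xDEBE4407; add 1 → 0xDEBE4408.
Split into bytes (most-significant first): DE BE 44 08.
In big-endian order the high byte comes first in memory.
So the memory order matches the most-significant-first order: DE BE 44 08.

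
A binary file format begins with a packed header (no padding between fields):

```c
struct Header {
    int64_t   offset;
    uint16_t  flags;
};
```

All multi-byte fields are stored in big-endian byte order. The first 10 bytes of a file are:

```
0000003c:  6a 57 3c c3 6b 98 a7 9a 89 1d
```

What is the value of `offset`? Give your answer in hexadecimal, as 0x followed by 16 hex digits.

0x6A573CC36B98A79A

`offset` is the first field, at byte offset 0, occupying 8 bytes.
Bytes at offsets 0..7: 6A 57 3C C3 6B 98 A7 9A.
Big-endian stores the most-significant byte at the lowest address.
The bytes are already most-significant first: 0x6A573CC36B98A79A.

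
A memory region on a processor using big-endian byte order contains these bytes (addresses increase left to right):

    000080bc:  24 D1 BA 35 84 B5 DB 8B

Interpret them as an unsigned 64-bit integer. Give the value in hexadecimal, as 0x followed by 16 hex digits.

0x24D1BA3584B5DB8B

In big-endian order the high byte comes first in memory.
The bytes are already most-significant first: 0x24D1BA3584B5DB8B.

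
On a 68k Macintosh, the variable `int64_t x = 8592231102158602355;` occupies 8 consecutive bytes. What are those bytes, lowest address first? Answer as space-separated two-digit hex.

8592231102158602355 in hexadecimal, padded to 64 bits, is 0x773DBCA9F03A0073.
Split into bytes (most-significant first): 77 3D BC A9 F0 3A 00 73.
Big-endian: lowest address holds the most-significant byte.
So the memory order matches the most-significant-first order: 77 3D BC A9 F0 3A 00 73.

77 3D BC A9 F0 3A 00 73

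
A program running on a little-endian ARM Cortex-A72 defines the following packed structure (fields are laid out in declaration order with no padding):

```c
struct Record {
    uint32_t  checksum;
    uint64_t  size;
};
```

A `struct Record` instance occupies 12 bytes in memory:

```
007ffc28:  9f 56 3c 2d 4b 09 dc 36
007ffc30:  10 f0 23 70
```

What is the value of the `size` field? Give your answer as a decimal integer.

`size` follows `checksum` (4 bytes), so it starts at byte offset 4 and occupies 8 bytes.
Bytes at offsets 4..11: 4B 09 DC 36 10 F0 23 70.
Little-endian stores the least-significant byte at the lowest address.
Reassemble most-significant byte first: 70 23 F0 10 36 DC 09 4B → 0x7023F01036DC094B.
0x7023F01036DC094B = 8080566108863334731.

8080566108863334731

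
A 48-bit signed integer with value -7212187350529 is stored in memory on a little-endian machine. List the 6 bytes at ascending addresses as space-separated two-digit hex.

FF 89 22 C8 70 F9

Two's complement of -7212187350529 in 48 bits: 7212187350529 = 0x068F37DD7601; invert → 0xF970C82289FE; add 1 → 0xF970C82289FF.
Split into bytes (most-significant first): F9 70 C8 22 89 FF.
In little-endian order the low byte comes first in memory.
So at ascending addresses the bytes are FF 89 22 C8 70 F9.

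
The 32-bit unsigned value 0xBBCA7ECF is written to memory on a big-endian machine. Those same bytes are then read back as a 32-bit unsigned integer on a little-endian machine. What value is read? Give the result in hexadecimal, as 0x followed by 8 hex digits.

0xCF7ECABB

Stored big-endian, the bytes at ascending addresses are BB CA 7E CF.
Read back as little-endian, the first byte is least significant, giving 0xCF7ECABB.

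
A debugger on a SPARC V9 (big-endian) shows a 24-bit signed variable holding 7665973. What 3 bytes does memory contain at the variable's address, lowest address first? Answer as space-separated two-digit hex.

7665973 in hexadecimal, padded to 24 bits, is 0x74F935.
Split into bytes (most-significant first): 74 F9 35.
Big-endian stores the most-significant byte at the lowest address.
So the memory order matches the most-significant-first order: 74 F9 35.

74 F9 35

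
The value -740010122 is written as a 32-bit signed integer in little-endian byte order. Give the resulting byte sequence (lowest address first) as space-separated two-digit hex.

Two's complement of -740010122 in 32 bits: 740010122 = 0x2C1BA88A; invert → 0xD3E45775; add 1 → 0xD3E45776.
Split into bytes (most-significant first): D3 E4 57 76.
In little-endian order the low byte comes first in memory.
So at ascending addresses the bytes are 76 57 E4 D3.

76 57 E4 D3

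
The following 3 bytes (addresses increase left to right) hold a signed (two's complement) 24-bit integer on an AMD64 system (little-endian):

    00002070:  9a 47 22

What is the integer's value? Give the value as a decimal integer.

2246554

Little-endian: lowest address holds the least-significant byte.
Reassemble most-significant byte first: 22 47 9A → 0x22479A.
0x22479A = 2246554.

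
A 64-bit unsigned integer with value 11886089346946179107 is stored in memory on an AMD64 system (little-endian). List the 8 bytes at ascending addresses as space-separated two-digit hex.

11886089346946179107 in hexadecimal, padded to 64 bits, is 0xA4F3DF492D482023.
Split into bytes (most-significant first): A4 F3 DF 49 2D 48 20 23.
Little-endian: lowest address holds the least-significant byte.
So at ascending addresses the bytes are 23 20 48 2D 49 DF F3 A4.

23 20 48 2D 49 DF F3 A4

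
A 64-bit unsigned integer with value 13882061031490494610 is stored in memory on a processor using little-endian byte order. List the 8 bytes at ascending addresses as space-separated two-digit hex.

92 A0 48 34 F5 FC A6 C0

13882061031490494610 in hexadecimal, padded to 64 bits, is 0xC0A6FCF53448A092.
Split into bytes (most-significant first): C0 A6 FC F5 34 48 A0 92.
In little-endian order the low byte comes first in memory.
So at ascending addresses the bytes are 92 A0 48 34 F5 FC A6 C0.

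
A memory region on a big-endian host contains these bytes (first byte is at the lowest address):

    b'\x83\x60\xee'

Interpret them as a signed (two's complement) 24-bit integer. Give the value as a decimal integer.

Big-endian stores the most-significant byte at the lowest address.
The bytes are already most-significant first: 0x8360EE.
Top bit is set, so as a signed 24-bit value this is 0x8360EE − 2^24 = -8167186.

-8167186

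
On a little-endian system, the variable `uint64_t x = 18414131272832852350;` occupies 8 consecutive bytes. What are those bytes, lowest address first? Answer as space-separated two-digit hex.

7E 21 9D 94 D4 22 8C FF

18414131272832852350 in hexadecimal, padded to 64 bits, is 0xFF8C22D4949D217E.
Split into bytes (most-significant first): FF 8C 22 D4 94 9D 21 7E.
Little-endian stores the least-significant byte at the lowest address.
So at ascending addresses the bytes are 7E 21 9D 94 D4 22 8C FF.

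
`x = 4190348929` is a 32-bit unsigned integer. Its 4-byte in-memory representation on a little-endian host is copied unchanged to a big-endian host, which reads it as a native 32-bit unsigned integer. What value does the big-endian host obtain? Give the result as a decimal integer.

2175190009

4190348929 in 32-bit hexadecimal is 0xF9C3A681.
Stored little-endian, the bytes at ascending addresses are 81 A6 C3 F9.
Read back as big-endian, the last byte is least significant, giving 0x81A6C3F9.
0x81A6C3F9 = 2175190009.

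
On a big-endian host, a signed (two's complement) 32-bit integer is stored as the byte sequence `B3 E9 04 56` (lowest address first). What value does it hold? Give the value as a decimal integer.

-1276574634

Big-endian: lowest address holds the most-significant byte.
The bytes are already most-significant first: 0xB3E90456.
Top bit is set, so as a signed 32-bit value this is 0xB3E90456 − 2^32 = -1276574634.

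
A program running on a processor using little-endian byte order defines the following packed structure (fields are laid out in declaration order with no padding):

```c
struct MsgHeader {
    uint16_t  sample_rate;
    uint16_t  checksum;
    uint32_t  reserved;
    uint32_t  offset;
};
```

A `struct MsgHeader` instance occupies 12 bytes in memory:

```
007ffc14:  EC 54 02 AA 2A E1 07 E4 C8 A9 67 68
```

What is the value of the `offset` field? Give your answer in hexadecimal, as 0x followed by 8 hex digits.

0x6867A9C8

`offset` follows `sample_rate` (2 B), `checksum` (2 B), `reserved` (4 B), so it starts at offset 2 + 2 + 4 = 8 and occupies 4 bytes.
Bytes at offsets 8..11: C8 A9 67 68.
Little-endian stores the least-significant byte at the lowest address.
Reassemble most-significant byte first: 68 67 A9 C8 → 0x6867A9C8.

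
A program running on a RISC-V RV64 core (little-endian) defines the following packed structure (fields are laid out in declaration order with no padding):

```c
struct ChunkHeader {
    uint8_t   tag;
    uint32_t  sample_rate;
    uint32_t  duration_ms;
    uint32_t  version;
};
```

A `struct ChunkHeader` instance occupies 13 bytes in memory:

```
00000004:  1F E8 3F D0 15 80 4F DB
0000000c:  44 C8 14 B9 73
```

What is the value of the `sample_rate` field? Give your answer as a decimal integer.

`sample_rate` follows `tag` (1 byte), so it starts at byte offset 1 and occupies 4 bytes.
Bytes at offsets 1..4: E8 3F D0 15.
In little-endian order the low byte comes first in memory.
Reassemble most-significant byte first: 15 D0 3F E8 → 0x15D03FE8.
0x15D03FE8 = 365969384.

365969384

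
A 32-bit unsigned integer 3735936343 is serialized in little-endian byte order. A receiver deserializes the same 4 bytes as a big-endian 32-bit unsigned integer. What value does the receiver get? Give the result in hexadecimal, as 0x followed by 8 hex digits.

0x57DDADDE

3735936343 in 32-bit hexadecimal is 0xDEADDD57.
Stored little-endian, the bytes at ascending addresses are 57 DD AD DE.
Read back as big-endian, the last byte is least significant, giving 0x57DDADDE.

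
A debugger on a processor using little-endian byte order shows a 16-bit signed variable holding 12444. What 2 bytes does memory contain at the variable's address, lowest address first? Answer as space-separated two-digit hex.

9C 30

12444 in hexadecimal, padded to 16 bits, is 0x309C.
Split into bytes (most-significant first): 30 9C.
In little-endian order the low byte comes first in memory.
So at ascending addresses the bytes are 9C 30.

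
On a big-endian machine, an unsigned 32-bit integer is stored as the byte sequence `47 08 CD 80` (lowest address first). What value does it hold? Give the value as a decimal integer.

1191759232

Big-endian stores the most-significant byte at the lowest address.
The bytes are already most-significant first: 0x4708CD80.
0x4708CD80 = 1191759232.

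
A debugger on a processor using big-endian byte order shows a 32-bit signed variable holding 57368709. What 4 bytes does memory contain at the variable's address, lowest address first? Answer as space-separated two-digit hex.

57368709 in hexadecimal, padded to 32 bits, is 0x036B6085.
Split into bytes (most-significant first): 03 6B 60 85.
Big-endian: lowest address holds the most-significant byte.
So the memory order matches the most-significant-first order: 03 6B 60 85.

03 6B 60 85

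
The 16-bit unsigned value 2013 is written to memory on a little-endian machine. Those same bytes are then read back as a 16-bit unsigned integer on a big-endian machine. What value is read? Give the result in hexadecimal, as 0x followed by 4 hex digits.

0xDD07

2013 in 16-bit hexadecimal is 0x07DD.
Stored little-endian, the bytes at ascending addresses are DD 07.
Read back as big-endian, the last byte is least significant, giving 0xDD07.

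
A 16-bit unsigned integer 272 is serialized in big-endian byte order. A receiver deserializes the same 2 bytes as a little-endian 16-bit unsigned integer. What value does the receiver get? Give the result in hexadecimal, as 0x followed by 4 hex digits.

0x1001

272 in 16-bit hexadecimal is 0x0110.
Stored big-endian, the bytes at ascending addresses are 01 10.
Read back as little-endian, the first byte is least significant, giving 0x1001.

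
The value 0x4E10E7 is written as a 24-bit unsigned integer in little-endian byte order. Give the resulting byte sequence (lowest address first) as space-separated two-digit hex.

E7 10 4E

Split into bytes (most-significant first): 4E 10 E7.
Little-endian: lowest address holds the least-significant byte.
So at ascending addresses the bytes are E7 10 4E.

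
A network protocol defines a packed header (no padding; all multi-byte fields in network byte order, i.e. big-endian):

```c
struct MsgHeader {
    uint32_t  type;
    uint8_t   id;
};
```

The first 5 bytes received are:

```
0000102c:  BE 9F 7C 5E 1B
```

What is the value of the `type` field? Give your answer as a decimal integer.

3198123102

`type` is the first field, at byte offset 0, occupying 4 bytes.
Bytes at offsets 0..3: BE 9F 7C 5E.
Big-endian: lowest address holds the most-significant byte.
The bytes are already most-significant first: 0xBE9F7C5E.
0xBE9F7C5E = 3198123102.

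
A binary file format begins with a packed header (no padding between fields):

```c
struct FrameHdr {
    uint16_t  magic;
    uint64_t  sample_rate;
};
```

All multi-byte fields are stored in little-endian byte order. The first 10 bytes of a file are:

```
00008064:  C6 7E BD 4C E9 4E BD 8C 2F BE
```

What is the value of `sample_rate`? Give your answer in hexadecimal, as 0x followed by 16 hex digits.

0xBE2F8CBD4EE94CBD

`sample_rate` follows `magic` (2 bytes), so it starts at byte offset 2 and occupies 8 bytes.
Bytes at offsets 2..9: BD 4C E9 4E BD 8C 2F BE.
Little-endian stores the least-significant byte at the lowest address.
Reassemble most-significant byte first: BE 2F 8C BD 4E E9 4C BD → 0xBE2F8CBD4EE94CBD.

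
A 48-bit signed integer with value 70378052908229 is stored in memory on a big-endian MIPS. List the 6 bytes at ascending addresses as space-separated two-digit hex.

40 02 2A D7 F4 C5

70378052908229 in hexadecimal, padded to 48 bits, is 0x40022AD7F4C5.
Split into bytes (most-significant first): 40 02 2A D7 F4 C5.
In big-endian order the high byte comes first in memory.
So the memory order matches the most-significant-first order: 40 02 2A D7 F4 C5.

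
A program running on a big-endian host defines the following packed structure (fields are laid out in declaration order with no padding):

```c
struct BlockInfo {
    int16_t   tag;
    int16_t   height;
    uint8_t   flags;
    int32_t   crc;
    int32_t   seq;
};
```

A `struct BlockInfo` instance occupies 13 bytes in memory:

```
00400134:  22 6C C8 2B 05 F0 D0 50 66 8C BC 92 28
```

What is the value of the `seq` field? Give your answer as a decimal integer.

`seq` follows `tag` (2 B), `height` (2 B), `flags` (1 B), `crc` (4 B), so it starts at offset 2 + 2 + 1 + 4 = 9 and occupies 4 bytes.
Bytes at offsets 9..12: 8C BC 92 28.
Big-endian stores the most-significant byte at the lowest address.
The bytes are already most-significant first: 0x8CBC9228.
Top bit is set, so as a signed 32-bit value this is 0x8CBC9228 − 2^32 = -1933798872.

-1933798872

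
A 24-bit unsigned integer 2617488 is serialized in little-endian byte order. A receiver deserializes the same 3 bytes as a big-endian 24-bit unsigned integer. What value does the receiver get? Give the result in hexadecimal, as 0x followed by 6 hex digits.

0x90F027

2617488 in 24-bit hexadecimal is 0x27F090.
Stored little-endian, the bytes at ascending addresses are 90 F0 27.
Read back as big-endian, the last byte is least significant, giving 0x90F027.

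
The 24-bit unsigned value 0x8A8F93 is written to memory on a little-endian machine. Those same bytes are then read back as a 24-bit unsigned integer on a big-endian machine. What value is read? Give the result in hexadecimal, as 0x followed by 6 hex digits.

0x938F8A

Stored little-endian, the bytes at ascending addresses are 93 8F 8A.
Read back as big-endian, the last byte is least significant, giving 0x938F8A.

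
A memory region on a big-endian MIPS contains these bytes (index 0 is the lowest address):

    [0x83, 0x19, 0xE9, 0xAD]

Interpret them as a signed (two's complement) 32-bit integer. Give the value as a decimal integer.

-2095453779

Big-endian stores the most-significant byte at the lowest address.
The bytes are already most-significant first: 0x8319E9AD.
Top bit is set, so as a signed 32-bit value this is 0x8319E9AD − 2^32 = -2095453779.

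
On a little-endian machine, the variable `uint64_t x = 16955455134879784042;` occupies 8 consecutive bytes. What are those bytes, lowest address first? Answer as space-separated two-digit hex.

16955455134879784042 in hexadecimal, padded to 64 bits, is 0xEB4DE09C7F951C6A.
Split into bytes (most-significant first): EB 4D E0 9C 7F 95 1C 6A.
Little-endian stores the least-significant byte at the lowest address.
So at ascending addresses the bytes are 6A 1C 95 7F 9C E0 4D EB.

6A 1C 95 7F 9C E0 4D EB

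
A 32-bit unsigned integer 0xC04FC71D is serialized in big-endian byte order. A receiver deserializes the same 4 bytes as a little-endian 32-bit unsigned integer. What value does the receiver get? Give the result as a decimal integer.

Stored big-endian, the bytes at ascending addresses are C0 4F C7 1D.
Read back as little-endian, the first byte is least significant, giving 0x1DC74FC0.
0x1DC74FC0 = 499601344.

499601344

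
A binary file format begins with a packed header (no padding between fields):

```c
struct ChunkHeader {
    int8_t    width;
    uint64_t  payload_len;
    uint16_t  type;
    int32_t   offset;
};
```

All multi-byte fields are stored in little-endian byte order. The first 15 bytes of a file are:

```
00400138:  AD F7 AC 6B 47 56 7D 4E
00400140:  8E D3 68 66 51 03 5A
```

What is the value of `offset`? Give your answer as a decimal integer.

`offset` follows `width` (1 B), `payload_len` (8 B), `type` (2 B), so it starts at offset 1 + 8 + 2 = 11 and occupies 4 bytes.
Bytes at offsets 11..14: 66 51 03 5A.
In little-endian order the low byte comes first in memory.
Reassemble most-significant byte first: 5A 03 51 66 → 0x5A035166.
0x5A035166 = 1510166886.

1510166886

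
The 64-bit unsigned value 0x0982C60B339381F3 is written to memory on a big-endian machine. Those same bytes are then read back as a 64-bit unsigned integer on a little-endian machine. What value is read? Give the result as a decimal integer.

17546467470662337033

Stored big-endian, the bytes at ascending addresses are 09 82 C6 0B 33 93 81 F3.
Read back as little-endian, the first byte is least significant, giving 0xF38193330BC68209.
0xF38193330BC68209 = 17546467470662337033.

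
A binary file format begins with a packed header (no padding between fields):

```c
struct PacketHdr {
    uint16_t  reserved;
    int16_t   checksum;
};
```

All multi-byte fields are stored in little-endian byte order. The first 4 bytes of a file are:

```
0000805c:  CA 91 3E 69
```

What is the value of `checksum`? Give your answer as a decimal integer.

`checksum` follows `reserved` (2 bytes), so it starts at byte offset 2 and occupies 2 bytes.
Bytes at offsets 2..3: 3E 69.
Little-endian: lowest address holds the least-significant byte.
Reassemble most-significant byte first: 69 3E → 0x693E.
0x693E = 26942.

26942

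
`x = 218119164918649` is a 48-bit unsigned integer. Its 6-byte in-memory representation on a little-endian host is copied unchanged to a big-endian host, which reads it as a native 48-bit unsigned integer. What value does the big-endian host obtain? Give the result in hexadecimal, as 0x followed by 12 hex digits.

218119164918649 in 48-bit hexadecimal is 0xC660D357FB79.
Stored little-endian, the bytes at ascending addresses are 79 FB 57 D3 60 C6.
Read back as big-endian, the last byte is least significant, giving 0x79FB57D360C6.

0x79FB57D360C6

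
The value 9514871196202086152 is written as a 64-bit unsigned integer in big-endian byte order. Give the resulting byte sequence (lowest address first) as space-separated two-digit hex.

9514871196202086152 in hexadecimal, padded to 64 bits, is 0x840B9CF0E538AF08.
Split into bytes (most-significant first): 84 0B 9C F0 E5 38 AF 08.
In big-endian order the high byte comes first in memory.
So the memory order matches the most-significant-first order: 84 0B 9C F0 E5 38 AF 08.

84 0B 9C F0 E5 38 AF 08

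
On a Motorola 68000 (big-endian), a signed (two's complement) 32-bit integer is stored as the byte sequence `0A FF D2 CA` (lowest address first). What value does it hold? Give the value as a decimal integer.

184537802

In big-endian order the high byte comes first in memory.
The bytes are already most-significant first: 0x0AFFD2CA.
0x0AFFD2CA = 184537802.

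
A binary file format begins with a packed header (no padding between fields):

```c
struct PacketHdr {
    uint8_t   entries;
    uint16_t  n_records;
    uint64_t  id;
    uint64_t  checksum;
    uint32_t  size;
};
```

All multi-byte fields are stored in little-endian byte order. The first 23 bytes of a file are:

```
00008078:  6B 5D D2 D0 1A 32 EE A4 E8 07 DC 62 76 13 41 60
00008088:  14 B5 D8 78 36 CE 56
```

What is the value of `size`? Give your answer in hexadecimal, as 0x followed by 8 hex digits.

`size` follows `entries` (1 B), `n_records` (2 B), `id` (8 B), `checksum` (8 B), so it starts at offset 1 + 2 + 8 + 8 = 19 and occupies 4 bytes.
Bytes at offsets 19..22: 78 36 CE 56.
Little-endian: lowest address holds the least-significant byte.
Reassemble most-significant byte first: 56 CE 36 78 → 0x56CE3678.

0x56CE3678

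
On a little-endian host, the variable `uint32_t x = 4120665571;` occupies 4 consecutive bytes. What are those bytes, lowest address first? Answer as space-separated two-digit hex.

E3 5D 9C F5

4120665571 in hexadecimal, padded to 32 bits, is 0xF59C5DE3.
Split into bytes (most-significant first): F5 9C 5D E3.
Little-endian: lowest address holds the least-significant byte.
So at ascending addresses the bytes are E3 5D 9C F5.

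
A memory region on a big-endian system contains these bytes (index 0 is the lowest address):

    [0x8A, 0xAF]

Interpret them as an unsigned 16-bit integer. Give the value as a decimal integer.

35503

Big-endian: lowest address holds the most-significant byte.
The bytes are already most-significant first: 0x8AAF.
0x8AAF = 35503.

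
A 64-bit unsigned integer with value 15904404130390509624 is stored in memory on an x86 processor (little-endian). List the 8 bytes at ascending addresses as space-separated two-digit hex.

15904404130390509624 in hexadecimal, padded to 64 bits, is 0xDCB7CB4A9C2E8838.
Split into bytes (most-significant first): DC B7 CB 4A 9C 2E 88 38.
Little-endian stores the least-significant byte at the lowest address.
So at ascending addresses the bytes are 38 88 2E 9C 4A CB B7 DC.

38 88 2E 9C 4A CB B7 DC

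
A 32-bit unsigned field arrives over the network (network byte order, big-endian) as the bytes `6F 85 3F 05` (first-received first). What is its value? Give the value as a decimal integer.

1871003397

Big-endian stores the most-significant byte at the lowest address.
The bytes are already most-significant first: 0x6F853F05.
0x6F853F05 = 1871003397.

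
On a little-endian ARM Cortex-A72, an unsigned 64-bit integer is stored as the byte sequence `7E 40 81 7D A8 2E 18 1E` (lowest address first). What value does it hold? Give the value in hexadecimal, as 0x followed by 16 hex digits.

0x1E182EA87D81407E

Little-endian stores the least-significant byte at the lowest address.
Reassemble most-significant byte first: 1E 18 2E A8 7D 81 40 7E → 0x1E182EA87D81407E.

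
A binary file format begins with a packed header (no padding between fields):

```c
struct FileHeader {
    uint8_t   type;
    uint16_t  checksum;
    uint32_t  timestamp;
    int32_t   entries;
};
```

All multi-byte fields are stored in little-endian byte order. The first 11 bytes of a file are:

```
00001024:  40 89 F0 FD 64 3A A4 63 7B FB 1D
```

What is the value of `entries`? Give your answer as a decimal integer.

503020387

`entries` follows `type` (1 B), `checksum` (2 B), `timestamp` (4 B), so it starts at offset 1 + 2 + 4 = 7 and occupies 4 bytes.
Bytes at offsets 7..10: 63 7B FB 1D.
In little-endian order the low byte comes first in memory.
Reassemble most-significant byte first: 1D FB 7B 63 → 0x1DFB7B63.
0x1DFB7B63 = 503020387.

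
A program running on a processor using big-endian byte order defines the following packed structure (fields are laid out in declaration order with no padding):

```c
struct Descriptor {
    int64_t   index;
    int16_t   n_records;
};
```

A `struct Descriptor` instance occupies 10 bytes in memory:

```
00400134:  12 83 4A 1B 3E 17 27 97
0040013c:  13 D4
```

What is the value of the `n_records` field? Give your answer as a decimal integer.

5076

`n_records` follows `index` (8 bytes), so it starts at byte offset 8 and occupies 2 bytes.
Bytes at offsets 8..9: 13 D4.
Big-endian: lowest address holds the most-significant byte.
The bytes are already most-significant first: 0x13D4.
0x13D4 = 5076.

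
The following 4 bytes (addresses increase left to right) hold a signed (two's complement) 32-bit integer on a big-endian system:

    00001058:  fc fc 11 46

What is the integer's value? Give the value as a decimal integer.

Big-endian: lowest address holds the most-significant byte.
The bytes are already most-significant first: 0xFCFC1146.
Top bit is set, so as a signed 32-bit value this is 0xFCFC1146 − 2^32 = -50589370.

-50589370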